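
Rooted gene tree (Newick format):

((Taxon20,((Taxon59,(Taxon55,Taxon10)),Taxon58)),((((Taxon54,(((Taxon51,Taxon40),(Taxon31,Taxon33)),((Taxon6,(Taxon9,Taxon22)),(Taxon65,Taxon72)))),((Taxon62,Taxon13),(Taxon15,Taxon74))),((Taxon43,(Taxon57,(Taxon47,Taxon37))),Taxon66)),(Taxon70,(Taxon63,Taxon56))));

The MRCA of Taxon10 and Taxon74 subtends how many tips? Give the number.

The MRCA of Taxon10 and Taxon74 is the root, so the clade is the entire tree.
That clade contains 27 terminal taxa: Taxon10, Taxon13, Taxon15, Taxon20, Taxon22, Taxon31, Taxon33, Taxon37, Taxon40, Taxon43, Taxon47, Taxon51, Taxon54, Taxon55, Taxon56, Taxon57, Taxon58, Taxon59, Taxon6, Taxon62, Taxon63, Taxon65, Taxon66, Taxon70, Taxon72, Taxon74, Taxon9.

27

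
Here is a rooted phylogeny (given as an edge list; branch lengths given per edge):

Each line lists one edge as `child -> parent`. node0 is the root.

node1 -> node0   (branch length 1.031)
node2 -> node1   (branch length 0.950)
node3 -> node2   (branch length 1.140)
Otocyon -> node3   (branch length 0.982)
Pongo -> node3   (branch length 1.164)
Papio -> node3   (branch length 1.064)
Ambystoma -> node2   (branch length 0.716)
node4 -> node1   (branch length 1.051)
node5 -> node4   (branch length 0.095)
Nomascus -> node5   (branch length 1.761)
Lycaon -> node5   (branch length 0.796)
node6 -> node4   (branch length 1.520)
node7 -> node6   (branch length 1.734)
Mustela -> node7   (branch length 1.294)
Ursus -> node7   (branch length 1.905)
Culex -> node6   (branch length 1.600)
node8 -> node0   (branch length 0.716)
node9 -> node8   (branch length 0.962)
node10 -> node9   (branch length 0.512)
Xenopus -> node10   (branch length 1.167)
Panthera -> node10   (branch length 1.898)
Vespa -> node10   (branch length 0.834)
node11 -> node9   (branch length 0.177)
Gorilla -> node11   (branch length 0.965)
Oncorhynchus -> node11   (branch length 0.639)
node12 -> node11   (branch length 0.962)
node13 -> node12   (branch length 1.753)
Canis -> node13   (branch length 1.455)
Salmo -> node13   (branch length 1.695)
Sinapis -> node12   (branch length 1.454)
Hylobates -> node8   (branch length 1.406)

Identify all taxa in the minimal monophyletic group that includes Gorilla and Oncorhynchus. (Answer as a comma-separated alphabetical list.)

Tracing Gorilla: it sits inside (Gorilla,Oncorhynchus,((Canis,Salmo),Sinapis)).
Tracing Oncorhynchus: it sits inside (Gorilla,Oncorhynchus,((Canis,Salmo),Sinapis)).
The smallest clade enclosing both is (Gorilla,Oncorhynchus,((Canis,Salmo),Sinapis)); the answer is its 5 terminal taxa in alphabetical order.

Canis, Gorilla, Oncorhynchus, Salmo, Sinapis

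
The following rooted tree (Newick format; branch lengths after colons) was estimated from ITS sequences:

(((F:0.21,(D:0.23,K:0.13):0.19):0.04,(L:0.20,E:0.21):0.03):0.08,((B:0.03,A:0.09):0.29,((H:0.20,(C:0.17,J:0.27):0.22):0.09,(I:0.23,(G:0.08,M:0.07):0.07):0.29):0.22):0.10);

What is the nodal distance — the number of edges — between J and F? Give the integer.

8

The MRCA of J and F is the root of the tree.
From J up to that node: 5 branches. From F up to the same node: 3 branches. Total: 5 + 3 = 8.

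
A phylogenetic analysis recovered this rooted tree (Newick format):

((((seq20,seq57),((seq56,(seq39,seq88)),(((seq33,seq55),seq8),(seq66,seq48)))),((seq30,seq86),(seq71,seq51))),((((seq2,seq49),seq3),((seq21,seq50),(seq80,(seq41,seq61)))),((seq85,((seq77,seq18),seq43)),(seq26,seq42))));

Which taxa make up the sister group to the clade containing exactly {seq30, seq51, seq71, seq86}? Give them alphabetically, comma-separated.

seq20, seq33, seq39, seq48, seq55, seq56, seq57, seq66, seq8, seq88

The clade containing exactly {seq30, seq51, seq71, seq86} attaches to the tree at the node subtending (((seq20,seq57),((seq56,(seq39,seq88)),(((seq33,seq55),seq8),(seq66,seq48)))),((seq30,seq86),(seq71,seq51))).
The other lineage descending from that same node — the sister group — is ((seq20,seq57),((seq56,(seq39,seq88)),(((seq33,seq55),seq8),(seq66,seq48)))); its 10 tips in alphabetical order are the answer.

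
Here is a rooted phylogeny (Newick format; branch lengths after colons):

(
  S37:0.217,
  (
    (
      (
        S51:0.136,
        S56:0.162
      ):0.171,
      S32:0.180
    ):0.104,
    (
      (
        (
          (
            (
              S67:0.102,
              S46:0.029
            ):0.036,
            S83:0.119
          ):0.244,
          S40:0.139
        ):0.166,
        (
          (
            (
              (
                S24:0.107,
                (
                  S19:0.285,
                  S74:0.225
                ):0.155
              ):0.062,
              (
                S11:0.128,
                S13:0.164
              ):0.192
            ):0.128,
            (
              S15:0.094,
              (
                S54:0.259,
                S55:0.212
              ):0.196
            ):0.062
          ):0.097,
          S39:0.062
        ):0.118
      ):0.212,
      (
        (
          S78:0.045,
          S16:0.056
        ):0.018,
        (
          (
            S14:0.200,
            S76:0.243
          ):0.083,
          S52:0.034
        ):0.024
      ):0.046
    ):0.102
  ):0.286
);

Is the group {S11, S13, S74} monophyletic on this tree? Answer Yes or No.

The MRCA of the listed taxa subtends ((S24,(S19,S74)),(S11,S13)).
That clade also contains S19, S24, which are not in the proposed group, so the group is not monophyletic.

No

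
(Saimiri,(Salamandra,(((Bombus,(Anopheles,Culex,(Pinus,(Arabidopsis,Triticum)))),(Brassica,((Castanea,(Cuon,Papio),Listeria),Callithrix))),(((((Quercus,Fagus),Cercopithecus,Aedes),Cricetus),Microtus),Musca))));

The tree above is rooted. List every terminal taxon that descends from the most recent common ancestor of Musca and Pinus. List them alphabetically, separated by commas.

Aedes, Anopheles, Arabidopsis, Bombus, Brassica, Callithrix, Castanea, Cercopithecus, Cricetus, Culex, Cuon, Fagus, Listeria, Microtus, Musca, Papio, Pinus, Quercus, Triticum

Tracing Musca: it sits inside (((((Quercus,Fagus),Cercopithecus,Aedes),Cricetus),Microtus),Musca).
Tracing Pinus: it sits inside (Pinus,(Arabidopsis,Triticum)).
The smallest clade enclosing both is (((Bombus,(Anopheles,Culex,(Pinus,(Arabidopsis,Triticum)))),(Brassica,((Castanea,(Cuon,Papio),Listeria),Callithrix))),(((((Quercus,Fagus),Cercopithecus,Aedes),Cricetus),Microtus),Musca)); the answer is its 19 terminal taxa in alphabetical order.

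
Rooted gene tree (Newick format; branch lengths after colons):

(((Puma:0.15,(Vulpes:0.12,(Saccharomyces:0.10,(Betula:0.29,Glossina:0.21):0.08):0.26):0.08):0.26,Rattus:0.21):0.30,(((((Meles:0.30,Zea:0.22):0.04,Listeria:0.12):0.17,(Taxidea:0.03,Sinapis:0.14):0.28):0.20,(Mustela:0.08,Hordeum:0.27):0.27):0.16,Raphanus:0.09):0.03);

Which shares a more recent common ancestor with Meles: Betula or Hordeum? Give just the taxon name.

Hordeum

The MRCA of Meles and Hordeum subtends ((((Meles,Zea),Listeria),(Taxidea,Sinapis)),(Mustela,Hordeum)) (7 taxa).
The MRCA of Meles and Betula is the root, subtending the entire tree (14 taxa).
The first is nested inside the second, so Meles shares a more recent common ancestor with Hordeum.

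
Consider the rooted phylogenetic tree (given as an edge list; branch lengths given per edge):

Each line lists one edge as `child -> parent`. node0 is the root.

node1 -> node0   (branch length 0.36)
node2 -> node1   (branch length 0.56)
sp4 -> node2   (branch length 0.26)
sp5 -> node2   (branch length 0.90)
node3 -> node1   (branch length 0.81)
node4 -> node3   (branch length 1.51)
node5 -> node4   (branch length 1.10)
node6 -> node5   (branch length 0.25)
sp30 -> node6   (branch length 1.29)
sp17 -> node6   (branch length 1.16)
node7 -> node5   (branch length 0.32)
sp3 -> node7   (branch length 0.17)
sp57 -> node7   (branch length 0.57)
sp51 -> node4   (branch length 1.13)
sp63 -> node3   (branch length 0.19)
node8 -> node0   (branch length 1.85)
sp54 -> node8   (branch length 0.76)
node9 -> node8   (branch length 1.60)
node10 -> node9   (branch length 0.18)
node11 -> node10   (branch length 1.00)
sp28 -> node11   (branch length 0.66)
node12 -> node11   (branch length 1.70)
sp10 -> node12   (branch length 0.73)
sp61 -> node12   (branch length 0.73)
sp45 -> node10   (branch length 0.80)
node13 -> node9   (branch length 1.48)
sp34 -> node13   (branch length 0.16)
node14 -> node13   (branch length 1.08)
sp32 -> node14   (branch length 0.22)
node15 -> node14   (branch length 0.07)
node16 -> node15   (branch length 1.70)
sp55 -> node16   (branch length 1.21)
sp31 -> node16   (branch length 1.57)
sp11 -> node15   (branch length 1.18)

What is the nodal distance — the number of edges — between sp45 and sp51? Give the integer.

The MRCA of sp45 and sp51 is the root of the tree.
From sp45 up to that node: 4 branches. From sp51 up to the same node: 4 branches. Total: 4 + 4 = 8.

8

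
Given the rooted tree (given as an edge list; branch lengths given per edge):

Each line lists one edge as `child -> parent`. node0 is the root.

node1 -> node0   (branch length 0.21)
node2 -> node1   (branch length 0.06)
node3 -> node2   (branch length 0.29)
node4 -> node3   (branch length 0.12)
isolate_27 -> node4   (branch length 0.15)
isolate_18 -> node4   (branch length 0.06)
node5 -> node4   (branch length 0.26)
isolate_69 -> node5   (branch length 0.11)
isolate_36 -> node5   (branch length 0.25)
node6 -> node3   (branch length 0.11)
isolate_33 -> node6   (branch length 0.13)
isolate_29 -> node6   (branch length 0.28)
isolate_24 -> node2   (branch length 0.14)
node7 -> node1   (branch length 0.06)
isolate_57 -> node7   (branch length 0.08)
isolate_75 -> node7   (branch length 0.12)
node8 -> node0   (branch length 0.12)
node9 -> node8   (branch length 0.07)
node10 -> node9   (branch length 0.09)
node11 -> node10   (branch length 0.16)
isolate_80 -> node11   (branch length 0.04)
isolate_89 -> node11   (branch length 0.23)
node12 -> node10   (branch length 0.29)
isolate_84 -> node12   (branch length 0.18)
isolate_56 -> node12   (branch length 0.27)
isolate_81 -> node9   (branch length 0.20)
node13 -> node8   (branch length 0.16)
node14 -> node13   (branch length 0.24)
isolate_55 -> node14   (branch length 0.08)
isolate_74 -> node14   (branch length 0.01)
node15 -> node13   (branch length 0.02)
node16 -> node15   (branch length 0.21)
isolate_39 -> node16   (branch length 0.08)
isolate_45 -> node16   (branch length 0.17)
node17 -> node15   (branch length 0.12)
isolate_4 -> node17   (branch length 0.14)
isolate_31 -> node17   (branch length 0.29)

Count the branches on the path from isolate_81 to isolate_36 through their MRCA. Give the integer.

9

The MRCA of isolate_81 and isolate_36 is the root of the tree.
From isolate_81 up to that node: 3 branches. From isolate_36 up to the same node: 6 branches. Total: 3 + 6 = 9.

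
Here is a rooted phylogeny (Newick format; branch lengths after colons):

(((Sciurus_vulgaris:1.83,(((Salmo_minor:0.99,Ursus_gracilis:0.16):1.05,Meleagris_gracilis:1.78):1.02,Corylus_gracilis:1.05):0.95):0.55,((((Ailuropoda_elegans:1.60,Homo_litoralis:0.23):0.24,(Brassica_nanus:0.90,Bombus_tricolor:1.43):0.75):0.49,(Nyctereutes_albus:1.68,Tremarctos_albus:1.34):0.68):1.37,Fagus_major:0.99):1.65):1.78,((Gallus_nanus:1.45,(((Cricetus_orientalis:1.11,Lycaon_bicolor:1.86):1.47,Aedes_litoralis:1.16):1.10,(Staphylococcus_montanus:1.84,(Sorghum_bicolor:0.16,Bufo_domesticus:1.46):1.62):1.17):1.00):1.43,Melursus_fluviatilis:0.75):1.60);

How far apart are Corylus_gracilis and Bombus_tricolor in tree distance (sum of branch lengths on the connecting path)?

The path runs Corylus_gracilis → … → MRCA → … → Bombus_tricolor; the MRCA is the node subtending ((Sciurus_vulgaris,(((Salmo_minor,Ursus_gracilis),Meleagris_gracilis),Corylus_gracilis)),((((Ailuropoda_elegans,Homo_litoralis),(Brassica_nanus,Bombus_tricolor)),(Nyctereutes_albus,Tremarctos_albus)),Fagus_major)).
Branch lengths along that path: 1.05 + 0.95 + 0.55 + 1.65 + 1.37 + 0.49 + 0.75 + 1.43 = 8.24.

8.24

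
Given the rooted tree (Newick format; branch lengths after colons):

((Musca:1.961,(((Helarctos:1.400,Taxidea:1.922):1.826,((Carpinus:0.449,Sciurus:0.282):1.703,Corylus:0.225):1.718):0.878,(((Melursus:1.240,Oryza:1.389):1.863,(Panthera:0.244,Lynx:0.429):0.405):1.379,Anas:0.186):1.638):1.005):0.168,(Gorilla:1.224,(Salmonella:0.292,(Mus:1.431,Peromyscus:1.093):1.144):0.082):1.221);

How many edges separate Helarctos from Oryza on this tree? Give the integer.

The MRCA of Helarctos and Oryza is the node subtending (((Helarctos,Taxidea),((Carpinus,Sciurus),Corylus)),(((Melursus,Oryza),(Panthera,Lynx)),Anas)).
From Helarctos up to that node: 3 branches. From Oryza up to the same node: 4 branches. Total: 3 + 4 = 7.

7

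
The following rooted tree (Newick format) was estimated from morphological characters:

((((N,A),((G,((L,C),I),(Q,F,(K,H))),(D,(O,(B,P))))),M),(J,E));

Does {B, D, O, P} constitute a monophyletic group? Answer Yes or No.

Yes

The most recent common ancestor of these taxa subtends (D,(O,(B,P))).
That clade has exactly 4 tips — every listed taxon and nothing else — so the group is monophyletic.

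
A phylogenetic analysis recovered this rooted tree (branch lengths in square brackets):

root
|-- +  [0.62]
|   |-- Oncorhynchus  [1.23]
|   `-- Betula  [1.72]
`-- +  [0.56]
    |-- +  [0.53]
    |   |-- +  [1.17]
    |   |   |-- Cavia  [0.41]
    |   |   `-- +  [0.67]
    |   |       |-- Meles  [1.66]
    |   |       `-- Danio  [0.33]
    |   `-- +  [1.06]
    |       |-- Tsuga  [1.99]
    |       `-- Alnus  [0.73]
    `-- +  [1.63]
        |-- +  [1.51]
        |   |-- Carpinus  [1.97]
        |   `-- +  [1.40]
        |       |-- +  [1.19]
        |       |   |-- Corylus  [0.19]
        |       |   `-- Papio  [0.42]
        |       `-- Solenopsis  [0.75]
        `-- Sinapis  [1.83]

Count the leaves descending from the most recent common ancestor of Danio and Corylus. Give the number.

10

The MRCA of Danio and Corylus is the node subtending (((Cavia,(Meles,Danio)),(Tsuga,Alnus)),((Carpinus,((Corylus,Papio),Solenopsis)),Sinapis)).
That clade contains 10 terminal taxa: Alnus, Carpinus, Cavia, Corylus, Danio, Meles, Papio, Sinapis, Solenopsis, Tsuga.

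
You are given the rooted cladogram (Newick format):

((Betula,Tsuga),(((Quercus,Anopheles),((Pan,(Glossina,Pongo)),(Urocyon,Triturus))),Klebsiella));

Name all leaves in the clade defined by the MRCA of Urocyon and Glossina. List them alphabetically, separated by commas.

Glossina, Pan, Pongo, Triturus, Urocyon

Tracing Urocyon: it sits inside (Urocyon,Triturus).
Tracing Glossina: it sits inside (Glossina,Pongo).
The smallest clade enclosing both is ((Pan,(Glossina,Pongo)),(Urocyon,Triturus)); the answer is its 5 terminal taxa in alphabetical order.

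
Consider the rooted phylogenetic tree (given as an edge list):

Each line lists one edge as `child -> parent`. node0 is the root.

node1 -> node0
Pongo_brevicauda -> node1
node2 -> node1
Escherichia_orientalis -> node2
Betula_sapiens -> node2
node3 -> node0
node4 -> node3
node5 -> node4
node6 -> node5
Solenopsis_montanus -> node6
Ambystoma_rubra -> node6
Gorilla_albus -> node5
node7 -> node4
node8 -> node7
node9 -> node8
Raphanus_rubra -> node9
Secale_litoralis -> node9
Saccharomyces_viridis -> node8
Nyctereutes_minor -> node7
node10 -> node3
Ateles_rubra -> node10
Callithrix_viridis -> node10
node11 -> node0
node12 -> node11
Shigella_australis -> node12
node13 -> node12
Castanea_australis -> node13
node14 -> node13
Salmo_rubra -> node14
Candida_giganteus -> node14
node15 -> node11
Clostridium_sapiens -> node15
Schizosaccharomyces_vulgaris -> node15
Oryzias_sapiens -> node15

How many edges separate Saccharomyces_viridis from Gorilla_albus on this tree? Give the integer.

5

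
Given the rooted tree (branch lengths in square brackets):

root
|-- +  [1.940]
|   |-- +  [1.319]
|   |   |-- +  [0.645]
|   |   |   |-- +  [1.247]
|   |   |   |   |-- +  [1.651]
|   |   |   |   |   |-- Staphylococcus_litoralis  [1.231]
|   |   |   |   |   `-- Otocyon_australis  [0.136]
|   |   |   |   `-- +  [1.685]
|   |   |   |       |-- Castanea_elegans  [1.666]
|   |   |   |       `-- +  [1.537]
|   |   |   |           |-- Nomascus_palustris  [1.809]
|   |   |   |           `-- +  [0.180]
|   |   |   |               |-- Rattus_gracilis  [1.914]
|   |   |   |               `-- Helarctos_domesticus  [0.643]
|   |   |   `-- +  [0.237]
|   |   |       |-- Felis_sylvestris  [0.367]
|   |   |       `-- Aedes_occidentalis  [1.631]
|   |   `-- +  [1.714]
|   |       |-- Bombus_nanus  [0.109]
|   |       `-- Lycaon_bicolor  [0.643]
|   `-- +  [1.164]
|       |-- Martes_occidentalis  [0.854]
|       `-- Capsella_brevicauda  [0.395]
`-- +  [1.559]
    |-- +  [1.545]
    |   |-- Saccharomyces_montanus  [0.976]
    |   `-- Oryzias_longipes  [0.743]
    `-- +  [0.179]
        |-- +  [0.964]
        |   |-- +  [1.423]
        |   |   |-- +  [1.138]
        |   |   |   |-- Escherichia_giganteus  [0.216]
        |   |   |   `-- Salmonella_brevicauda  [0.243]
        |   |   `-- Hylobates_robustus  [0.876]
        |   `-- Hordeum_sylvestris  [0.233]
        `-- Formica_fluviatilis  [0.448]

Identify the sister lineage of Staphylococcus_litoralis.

Staphylococcus_litoralis attaches to the tree at the node subtending (Staphylococcus_litoralis,Otocyon_australis).
The other lineage descending from that same node — the sister group — is the single tip Otocyon_australis.

Otocyon_australis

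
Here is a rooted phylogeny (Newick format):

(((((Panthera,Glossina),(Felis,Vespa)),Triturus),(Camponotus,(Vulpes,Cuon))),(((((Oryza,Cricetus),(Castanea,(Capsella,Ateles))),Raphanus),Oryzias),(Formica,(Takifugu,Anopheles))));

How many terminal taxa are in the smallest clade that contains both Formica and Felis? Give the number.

18

The MRCA of Formica and Felis is the root, so the clade is the entire tree.
That clade contains 18 terminal taxa: Anopheles, Ateles, Camponotus, Capsella, Castanea, Cricetus, Cuon, Felis, Formica, Glossina, Oryza, Oryzias, Panthera, Raphanus, Takifugu, Triturus, Vespa, Vulpes.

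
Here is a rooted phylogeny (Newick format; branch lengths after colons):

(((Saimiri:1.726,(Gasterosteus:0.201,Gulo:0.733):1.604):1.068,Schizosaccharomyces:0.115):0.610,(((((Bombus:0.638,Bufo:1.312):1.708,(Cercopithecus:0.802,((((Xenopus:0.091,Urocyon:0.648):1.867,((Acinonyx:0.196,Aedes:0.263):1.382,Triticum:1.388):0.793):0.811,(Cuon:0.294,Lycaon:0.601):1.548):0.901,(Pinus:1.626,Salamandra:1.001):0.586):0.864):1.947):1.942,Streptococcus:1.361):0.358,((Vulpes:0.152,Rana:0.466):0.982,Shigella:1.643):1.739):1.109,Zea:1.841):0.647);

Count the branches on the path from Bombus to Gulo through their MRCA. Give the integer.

10

The MRCA of Bombus and Gulo is the root of the tree.
From Bombus up to that node: 6 branches. From Gulo up to the same node: 4 branches. Total: 6 + 4 = 10.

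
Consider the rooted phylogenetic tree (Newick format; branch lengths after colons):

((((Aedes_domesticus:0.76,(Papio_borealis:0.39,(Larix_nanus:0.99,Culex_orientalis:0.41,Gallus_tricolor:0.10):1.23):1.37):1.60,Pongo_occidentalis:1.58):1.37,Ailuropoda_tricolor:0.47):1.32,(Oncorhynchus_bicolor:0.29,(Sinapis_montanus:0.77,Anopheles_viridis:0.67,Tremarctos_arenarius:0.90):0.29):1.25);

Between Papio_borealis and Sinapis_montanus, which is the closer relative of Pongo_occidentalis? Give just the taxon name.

Papio_borealis

The MRCA of Pongo_occidentalis and Papio_borealis subtends ((Aedes_domesticus,(Papio_borealis,(Larix_nanus,Culex_orientalis,Gallus_tricolor))),Pongo_occidentalis) (6 taxa).
The MRCA of Pongo_occidentalis and Sinapis_montanus is the root, subtending the entire tree (11 taxa).
The first is nested inside the second, so Pongo_occidentalis shares a more recent common ancestor with Papio_borealis.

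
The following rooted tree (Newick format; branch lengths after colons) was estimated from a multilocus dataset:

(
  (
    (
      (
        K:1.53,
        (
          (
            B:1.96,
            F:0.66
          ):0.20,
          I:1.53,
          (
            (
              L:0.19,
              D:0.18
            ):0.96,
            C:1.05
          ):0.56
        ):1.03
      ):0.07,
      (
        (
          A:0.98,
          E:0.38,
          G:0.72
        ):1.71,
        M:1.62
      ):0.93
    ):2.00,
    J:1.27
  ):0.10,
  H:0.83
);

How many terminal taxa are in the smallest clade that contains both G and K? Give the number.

The MRCA of G and K is the node subtending ((K,((B,F),I,((L,D),C))),((A,E,G),M)).
That clade contains 11 terminal taxa: A, B, C, D, E, F, G, I, K, L, M.

11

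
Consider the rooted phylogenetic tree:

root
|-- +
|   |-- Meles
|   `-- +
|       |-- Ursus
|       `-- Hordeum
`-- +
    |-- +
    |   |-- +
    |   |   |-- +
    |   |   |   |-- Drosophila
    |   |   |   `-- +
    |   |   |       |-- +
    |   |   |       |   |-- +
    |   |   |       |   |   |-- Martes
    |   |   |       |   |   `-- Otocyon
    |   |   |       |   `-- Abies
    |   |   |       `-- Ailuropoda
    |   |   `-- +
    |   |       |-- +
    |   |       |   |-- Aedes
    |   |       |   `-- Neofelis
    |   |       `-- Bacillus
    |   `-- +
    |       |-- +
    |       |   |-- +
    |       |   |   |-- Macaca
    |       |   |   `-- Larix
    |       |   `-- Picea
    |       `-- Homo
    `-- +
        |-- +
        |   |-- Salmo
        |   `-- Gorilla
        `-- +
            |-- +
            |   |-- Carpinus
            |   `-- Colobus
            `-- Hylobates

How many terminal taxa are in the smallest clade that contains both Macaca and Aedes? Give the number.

The MRCA of Macaca and Aedes is the node subtending (((Drosophila,(((Martes,Otocyon),Abies),Ailuropoda)),((Aedes,Neofelis),Bacillus)),(((Macaca,Larix),Picea),Homo)).
That clade contains 12 terminal taxa: Abies, Aedes, Ailuropoda, Bacillus, Drosophila, Homo, Larix, Macaca, Martes, Neofelis, Otocyon, Picea.

12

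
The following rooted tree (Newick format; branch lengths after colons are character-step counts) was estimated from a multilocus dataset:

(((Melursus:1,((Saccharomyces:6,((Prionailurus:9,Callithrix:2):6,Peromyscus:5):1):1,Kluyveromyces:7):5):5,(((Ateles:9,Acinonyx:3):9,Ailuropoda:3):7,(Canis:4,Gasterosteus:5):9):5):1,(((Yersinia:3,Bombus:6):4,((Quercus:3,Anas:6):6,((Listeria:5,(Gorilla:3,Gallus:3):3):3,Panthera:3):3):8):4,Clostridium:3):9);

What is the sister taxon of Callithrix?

Prionailurus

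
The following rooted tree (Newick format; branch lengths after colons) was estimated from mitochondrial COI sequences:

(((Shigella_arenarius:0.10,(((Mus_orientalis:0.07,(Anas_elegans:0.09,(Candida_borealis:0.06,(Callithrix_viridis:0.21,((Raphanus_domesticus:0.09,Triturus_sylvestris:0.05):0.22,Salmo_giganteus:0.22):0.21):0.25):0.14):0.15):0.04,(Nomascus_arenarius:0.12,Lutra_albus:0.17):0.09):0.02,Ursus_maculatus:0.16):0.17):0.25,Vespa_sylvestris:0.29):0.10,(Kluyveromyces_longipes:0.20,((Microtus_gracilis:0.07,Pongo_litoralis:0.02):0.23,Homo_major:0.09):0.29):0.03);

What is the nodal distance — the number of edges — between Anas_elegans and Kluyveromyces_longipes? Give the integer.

9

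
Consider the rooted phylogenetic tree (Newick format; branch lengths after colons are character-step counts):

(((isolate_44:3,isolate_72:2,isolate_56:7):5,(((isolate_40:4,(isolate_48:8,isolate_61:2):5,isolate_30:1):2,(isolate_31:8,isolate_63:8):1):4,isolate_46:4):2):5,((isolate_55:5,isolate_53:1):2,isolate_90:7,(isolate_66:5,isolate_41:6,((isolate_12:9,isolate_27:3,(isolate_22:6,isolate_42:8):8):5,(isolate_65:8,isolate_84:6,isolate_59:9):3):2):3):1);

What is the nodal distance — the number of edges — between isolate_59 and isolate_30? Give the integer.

The MRCA of isolate_59 and isolate_30 is the root of the tree.
From isolate_59 up to that node: 5 branches. From isolate_30 up to the same node: 5 branches. Total: 5 + 5 = 10.

10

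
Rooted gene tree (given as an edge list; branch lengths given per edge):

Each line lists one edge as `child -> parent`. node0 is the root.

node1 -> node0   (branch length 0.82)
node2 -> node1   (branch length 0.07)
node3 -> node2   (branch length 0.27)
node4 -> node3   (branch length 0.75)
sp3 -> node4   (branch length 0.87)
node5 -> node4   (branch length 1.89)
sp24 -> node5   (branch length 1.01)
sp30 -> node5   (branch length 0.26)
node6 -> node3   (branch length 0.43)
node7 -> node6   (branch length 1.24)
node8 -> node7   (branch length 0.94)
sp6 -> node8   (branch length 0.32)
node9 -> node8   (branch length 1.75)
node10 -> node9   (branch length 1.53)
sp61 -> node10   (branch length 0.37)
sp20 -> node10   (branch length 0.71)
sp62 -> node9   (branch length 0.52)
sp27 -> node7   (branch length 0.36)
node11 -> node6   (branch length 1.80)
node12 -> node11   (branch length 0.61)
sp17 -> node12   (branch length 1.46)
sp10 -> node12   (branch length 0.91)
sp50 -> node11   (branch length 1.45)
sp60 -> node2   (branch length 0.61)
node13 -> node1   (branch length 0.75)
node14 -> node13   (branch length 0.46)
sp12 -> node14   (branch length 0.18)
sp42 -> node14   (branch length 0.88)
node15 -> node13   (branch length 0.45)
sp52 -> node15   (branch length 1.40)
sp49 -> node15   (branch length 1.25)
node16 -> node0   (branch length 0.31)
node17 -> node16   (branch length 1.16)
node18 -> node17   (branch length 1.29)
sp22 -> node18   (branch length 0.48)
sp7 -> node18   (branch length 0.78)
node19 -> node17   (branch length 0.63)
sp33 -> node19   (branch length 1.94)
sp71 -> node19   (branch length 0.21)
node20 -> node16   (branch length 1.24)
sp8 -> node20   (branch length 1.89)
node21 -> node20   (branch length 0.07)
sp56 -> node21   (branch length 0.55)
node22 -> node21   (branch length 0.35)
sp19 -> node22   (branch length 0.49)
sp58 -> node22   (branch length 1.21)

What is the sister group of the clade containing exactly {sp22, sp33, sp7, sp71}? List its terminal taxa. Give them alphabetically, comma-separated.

sp19, sp56, sp58, sp8

The clade containing exactly {sp22, sp33, sp7, sp71} attaches to the tree at the node subtending (((sp22,sp7),(sp33,sp71)),(sp8,(sp56,(sp19,sp58)))).
The other lineage descending from that same node — the sister group — is (sp8,(sp56,(sp19,sp58))); its 4 tips in alphabetical order are the answer.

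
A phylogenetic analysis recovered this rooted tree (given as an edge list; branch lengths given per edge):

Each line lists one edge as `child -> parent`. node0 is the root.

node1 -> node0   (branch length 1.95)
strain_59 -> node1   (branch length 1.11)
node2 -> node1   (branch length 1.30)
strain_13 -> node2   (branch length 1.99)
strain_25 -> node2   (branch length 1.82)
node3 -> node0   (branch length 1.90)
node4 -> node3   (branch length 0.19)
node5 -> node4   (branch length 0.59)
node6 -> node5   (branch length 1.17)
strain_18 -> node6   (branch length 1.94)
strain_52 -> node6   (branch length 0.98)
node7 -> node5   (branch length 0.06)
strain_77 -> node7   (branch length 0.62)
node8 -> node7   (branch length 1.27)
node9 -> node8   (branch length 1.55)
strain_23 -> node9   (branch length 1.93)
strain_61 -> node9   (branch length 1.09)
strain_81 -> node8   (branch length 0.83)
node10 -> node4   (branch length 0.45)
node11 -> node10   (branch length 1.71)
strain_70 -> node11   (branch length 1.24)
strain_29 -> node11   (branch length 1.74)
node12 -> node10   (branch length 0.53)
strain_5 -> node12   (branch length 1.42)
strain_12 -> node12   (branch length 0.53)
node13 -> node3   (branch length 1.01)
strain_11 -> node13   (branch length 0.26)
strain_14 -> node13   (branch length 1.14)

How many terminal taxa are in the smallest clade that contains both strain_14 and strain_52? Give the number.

12

The MRCA of strain_14 and strain_52 is the node subtending ((((strain_18,strain_52),(strain_77,((strain_23,strain_61),strain_81))),((strain_70,strain_29),(strain_5,strain_12))),(strain_11,strain_14)).
That clade contains 12 terminal taxa: strain_11, strain_12, strain_14, strain_18, strain_23, strain_29, strain_5, strain_52, strain_61, strain_70, strain_77, strain_81.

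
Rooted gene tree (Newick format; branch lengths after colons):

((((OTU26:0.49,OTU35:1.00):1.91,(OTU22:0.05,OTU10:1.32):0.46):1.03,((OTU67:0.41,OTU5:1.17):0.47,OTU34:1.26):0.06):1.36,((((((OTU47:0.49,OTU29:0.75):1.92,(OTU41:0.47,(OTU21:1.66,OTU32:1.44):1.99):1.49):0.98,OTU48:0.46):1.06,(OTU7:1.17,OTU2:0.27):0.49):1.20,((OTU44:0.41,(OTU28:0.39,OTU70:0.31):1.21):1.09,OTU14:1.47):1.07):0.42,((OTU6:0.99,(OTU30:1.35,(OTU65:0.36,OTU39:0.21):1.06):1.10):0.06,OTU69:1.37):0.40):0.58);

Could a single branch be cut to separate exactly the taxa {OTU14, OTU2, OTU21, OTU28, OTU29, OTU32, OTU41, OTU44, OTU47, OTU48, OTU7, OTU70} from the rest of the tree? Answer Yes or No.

The most recent common ancestor of these taxa subtends (((((OTU47,OTU29),(OTU41,(OTU21,OTU32))),OTU48),(OTU7,OTU2)),((OTU44,(OTU28,OTU70)),OTU14)).
That clade has exactly 12 tips — every listed taxon and nothing else — so the group is monophyletic.

Yes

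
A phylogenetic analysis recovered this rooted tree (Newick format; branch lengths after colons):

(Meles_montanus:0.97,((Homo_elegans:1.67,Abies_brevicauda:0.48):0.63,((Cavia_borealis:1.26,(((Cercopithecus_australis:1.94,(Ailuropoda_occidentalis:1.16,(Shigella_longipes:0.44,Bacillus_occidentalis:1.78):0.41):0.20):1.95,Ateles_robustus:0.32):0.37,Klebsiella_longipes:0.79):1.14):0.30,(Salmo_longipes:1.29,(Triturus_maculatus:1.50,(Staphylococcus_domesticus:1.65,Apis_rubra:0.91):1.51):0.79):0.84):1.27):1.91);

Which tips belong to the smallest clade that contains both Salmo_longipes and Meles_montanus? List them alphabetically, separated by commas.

Abies_brevicauda, Ailuropoda_occidentalis, Apis_rubra, Ateles_robustus, Bacillus_occidentalis, Cavia_borealis, Cercopithecus_australis, Homo_elegans, Klebsiella_longipes, Meles_montanus, Salmo_longipes, Shigella_longipes, Staphylococcus_domesticus, Triturus_maculatus

Tracing Salmo_longipes: it sits inside (Salmo_longipes,(Triturus_maculatus,(Staphylococcus_domesticus,Apis_rubra))).
Tracing Meles_montanus: it attaches directly to the root.
The smallest clade enclosing both is the whole tree (their MRCA is the root), so the answer is all 14 tips in alphabetical order.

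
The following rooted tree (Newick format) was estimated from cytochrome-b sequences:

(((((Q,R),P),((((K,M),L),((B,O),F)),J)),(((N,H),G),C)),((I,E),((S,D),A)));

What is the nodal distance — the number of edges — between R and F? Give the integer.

7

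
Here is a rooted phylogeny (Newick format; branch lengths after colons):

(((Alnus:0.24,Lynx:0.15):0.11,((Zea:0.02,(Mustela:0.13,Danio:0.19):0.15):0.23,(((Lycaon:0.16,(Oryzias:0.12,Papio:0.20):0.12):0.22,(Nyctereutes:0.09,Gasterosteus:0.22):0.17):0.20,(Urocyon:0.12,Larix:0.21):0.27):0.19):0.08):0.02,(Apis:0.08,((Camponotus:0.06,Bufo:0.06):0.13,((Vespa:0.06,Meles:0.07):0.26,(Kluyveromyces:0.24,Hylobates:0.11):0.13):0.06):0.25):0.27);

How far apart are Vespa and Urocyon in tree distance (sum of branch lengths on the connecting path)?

The path runs Vespa → … → MRCA → … → Urocyon; the MRCA is the root of the tree.
Branch lengths along that path: 0.06 + 0.26 + 0.06 + 0.25 + 0.27 + 0.02 + 0.08 + 0.19 + 0.27 + 0.12 = 1.58.

1.58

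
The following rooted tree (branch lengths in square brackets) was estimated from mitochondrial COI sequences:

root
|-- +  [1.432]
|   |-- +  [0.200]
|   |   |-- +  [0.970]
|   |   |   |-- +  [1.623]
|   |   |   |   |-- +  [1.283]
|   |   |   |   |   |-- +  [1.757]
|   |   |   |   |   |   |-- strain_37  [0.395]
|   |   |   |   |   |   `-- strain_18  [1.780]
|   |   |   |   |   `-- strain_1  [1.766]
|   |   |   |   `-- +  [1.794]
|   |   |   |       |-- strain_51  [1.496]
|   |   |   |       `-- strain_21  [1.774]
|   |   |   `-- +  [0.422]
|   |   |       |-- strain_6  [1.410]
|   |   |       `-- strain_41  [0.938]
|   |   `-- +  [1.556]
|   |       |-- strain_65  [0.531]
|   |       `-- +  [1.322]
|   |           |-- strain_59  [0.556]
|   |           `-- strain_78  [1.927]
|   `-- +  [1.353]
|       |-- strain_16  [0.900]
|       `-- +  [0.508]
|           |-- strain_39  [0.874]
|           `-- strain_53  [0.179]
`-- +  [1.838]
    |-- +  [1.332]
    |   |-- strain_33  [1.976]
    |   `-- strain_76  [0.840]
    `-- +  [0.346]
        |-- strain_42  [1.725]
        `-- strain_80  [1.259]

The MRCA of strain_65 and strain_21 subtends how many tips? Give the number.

10

The MRCA of strain_65 and strain_21 is the node subtending (((((strain_37,strain_18),strain_1),(strain_51,strain_21)),(strain_6,strain_41)),(strain_65,(strain_59,strain_78))).
That clade contains 10 terminal taxa: strain_1, strain_18, strain_21, strain_37, strain_41, strain_51, strain_59, strain_6, strain_65, strain_78.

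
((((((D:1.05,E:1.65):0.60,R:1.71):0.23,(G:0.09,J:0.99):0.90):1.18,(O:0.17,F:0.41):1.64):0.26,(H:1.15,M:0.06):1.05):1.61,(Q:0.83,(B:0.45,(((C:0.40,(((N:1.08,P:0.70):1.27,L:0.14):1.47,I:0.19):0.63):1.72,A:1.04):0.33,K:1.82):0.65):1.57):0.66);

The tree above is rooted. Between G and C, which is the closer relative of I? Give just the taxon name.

C

The MRCA of I and C subtends (C,(((N,P),L),I)) (5 taxa).
The MRCA of I and G is the root, subtending the entire tree (18 taxa).
The first is nested inside the second, so I shares a more recent common ancestor with C.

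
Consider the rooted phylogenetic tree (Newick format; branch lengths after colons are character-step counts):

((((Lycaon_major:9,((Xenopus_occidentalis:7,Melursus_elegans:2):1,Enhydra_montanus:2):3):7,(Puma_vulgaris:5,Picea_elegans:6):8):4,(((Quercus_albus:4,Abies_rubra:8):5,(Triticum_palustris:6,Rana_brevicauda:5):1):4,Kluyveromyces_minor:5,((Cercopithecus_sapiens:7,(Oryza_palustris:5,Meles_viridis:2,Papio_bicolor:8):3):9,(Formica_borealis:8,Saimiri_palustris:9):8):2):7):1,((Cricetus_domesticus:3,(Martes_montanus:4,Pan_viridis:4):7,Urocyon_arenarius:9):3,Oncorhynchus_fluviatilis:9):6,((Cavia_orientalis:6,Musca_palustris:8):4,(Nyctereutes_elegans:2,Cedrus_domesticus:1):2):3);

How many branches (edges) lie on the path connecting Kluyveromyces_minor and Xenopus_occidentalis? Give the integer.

7

The MRCA of Kluyveromyces_minor and Xenopus_occidentalis is the node subtending (((Lycaon_major,((Xenopus_occidentalis,Melursus_elegans),Enhydra_montanus)),(Puma_vulgaris,Picea_elegans)),(((Quercus_albus,Abies_rubra),(Triticum_palustris,Rana_brevicauda)),Kluyveromyces_minor,((Cercopithecus_sapiens,(Oryza_palustris,Meles_viridis,Papio_bicolor)),(Formica_borealis,Saimiri_palustris)))).
From Kluyveromyces_minor up to that node: 2 branches. From Xenopus_occidentalis up to the same node: 5 branches. Total: 2 + 5 = 7.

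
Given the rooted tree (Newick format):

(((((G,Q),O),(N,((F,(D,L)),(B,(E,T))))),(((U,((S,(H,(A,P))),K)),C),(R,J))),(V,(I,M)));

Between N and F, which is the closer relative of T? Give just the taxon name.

The MRCA of T and F subtends ((F,(D,L)),(B,(E,T))) (6 taxa).
The MRCA of T and N subtends (N,((F,(D,L)),(B,(E,T)))) (7 taxa).
The first is nested inside the second, so T shares a more recent common ancestor with F.

F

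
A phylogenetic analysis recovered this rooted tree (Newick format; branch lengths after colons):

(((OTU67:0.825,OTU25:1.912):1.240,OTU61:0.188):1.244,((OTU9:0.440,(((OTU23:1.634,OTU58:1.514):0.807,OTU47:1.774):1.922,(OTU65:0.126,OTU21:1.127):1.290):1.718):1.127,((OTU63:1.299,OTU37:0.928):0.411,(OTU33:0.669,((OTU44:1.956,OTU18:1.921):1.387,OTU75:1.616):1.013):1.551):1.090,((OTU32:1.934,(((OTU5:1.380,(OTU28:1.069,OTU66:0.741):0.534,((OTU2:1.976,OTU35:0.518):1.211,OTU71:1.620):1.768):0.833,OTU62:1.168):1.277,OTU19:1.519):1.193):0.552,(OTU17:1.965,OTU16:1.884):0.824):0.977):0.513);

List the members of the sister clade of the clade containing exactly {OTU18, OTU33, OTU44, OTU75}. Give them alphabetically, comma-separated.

OTU37, OTU63

The clade containing exactly {OTU18, OTU33, OTU44, OTU75} attaches to the tree at the node subtending ((OTU63,OTU37),(OTU33,((OTU44,OTU18),OTU75))).
The other lineage descending from that same node — the sister group — is (OTU63,OTU37); its 2 tips in alphabetical order are the answer.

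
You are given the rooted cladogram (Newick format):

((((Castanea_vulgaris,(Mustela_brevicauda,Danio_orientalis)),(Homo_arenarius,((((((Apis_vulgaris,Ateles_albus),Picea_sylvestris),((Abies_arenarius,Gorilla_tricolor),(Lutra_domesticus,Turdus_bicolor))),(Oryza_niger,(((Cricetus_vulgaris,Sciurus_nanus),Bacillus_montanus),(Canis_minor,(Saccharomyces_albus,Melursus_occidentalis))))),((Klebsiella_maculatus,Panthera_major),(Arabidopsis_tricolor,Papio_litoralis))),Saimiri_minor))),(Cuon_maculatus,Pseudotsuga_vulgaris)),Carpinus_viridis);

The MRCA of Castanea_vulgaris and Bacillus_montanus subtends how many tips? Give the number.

23

The MRCA of Castanea_vulgaris and Bacillus_montanus is the node subtending ((Castanea_vulgaris,(Mustela_brevicauda,Danio_orientalis)),(Homo_arenarius,((((((Apis_vulgaris,Ateles_albus),Picea_sylvestris),((Abies_arenarius,Gorilla_tricolor),(Lutra_domesticus,Turdus_bicolor))),(Oryza_niger,(((Cricetus_vulgaris,Sciurus_nanus),Bacillus_montanus),(Canis_minor,(Saccharomyces_albus,Melursus_occidentalis))))),((Klebsiella_maculatus,Panthera_major),(Arabidopsis_tricolor,Papio_litoralis))),Saimiri_minor))).
That clade contains 23 terminal taxa: Abies_arenarius, Apis_vulgaris, Arabidopsis_tricolor, Ateles_albus, Bacillus_montanus, Canis_minor, Castanea_vulgaris, Cricetus_vulgaris, Danio_orientalis, Gorilla_tricolor, Homo_arenarius, Klebsiella_maculatus, Lutra_domesticus, Melursus_occidentalis, Mustela_brevicauda, Oryza_niger, Panthera_major, Papio_litoralis, Picea_sylvestris, Saccharomyces_albus, Saimiri_minor, Sciurus_nanus, Turdus_bicolor.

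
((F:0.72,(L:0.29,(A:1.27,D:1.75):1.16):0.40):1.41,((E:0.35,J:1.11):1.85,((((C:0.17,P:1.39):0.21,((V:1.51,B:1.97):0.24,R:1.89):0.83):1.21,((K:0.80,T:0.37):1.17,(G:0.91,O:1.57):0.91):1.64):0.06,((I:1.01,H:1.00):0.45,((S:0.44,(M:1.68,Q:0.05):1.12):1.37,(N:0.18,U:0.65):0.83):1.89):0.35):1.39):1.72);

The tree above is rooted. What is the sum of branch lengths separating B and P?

4.64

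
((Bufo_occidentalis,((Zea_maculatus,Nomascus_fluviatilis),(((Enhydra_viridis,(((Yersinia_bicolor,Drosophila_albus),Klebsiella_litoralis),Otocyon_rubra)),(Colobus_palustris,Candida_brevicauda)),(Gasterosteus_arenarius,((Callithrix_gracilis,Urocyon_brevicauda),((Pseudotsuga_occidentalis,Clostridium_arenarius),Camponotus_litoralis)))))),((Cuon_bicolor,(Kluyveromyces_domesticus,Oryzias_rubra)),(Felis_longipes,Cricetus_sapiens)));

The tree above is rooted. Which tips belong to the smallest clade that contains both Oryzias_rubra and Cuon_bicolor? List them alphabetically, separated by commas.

Cuon_bicolor, Kluyveromyces_domesticus, Oryzias_rubra

Tracing Oryzias_rubra: it sits inside (Kluyveromyces_domesticus,Oryzias_rubra).
Tracing Cuon_bicolor: it sits inside (Cuon_bicolor,(Kluyveromyces_domesticus,Oryzias_rubra)).
The smallest clade enclosing both is (Cuon_bicolor,(Kluyveromyces_domesticus,Oryzias_rubra)); the answer is its 3 terminal taxa in alphabetical order.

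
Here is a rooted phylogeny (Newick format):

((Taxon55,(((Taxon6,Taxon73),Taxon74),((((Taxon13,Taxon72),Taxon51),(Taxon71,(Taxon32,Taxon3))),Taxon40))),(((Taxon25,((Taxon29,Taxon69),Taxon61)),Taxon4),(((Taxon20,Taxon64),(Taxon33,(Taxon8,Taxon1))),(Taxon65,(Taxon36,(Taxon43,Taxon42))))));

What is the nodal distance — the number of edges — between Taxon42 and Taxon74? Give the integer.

The MRCA of Taxon42 and Taxon74 is the root of the tree.
From Taxon42 up to that node: 6 branches. From Taxon74 up to the same node: 4 branches. Total: 6 + 4 = 10.

10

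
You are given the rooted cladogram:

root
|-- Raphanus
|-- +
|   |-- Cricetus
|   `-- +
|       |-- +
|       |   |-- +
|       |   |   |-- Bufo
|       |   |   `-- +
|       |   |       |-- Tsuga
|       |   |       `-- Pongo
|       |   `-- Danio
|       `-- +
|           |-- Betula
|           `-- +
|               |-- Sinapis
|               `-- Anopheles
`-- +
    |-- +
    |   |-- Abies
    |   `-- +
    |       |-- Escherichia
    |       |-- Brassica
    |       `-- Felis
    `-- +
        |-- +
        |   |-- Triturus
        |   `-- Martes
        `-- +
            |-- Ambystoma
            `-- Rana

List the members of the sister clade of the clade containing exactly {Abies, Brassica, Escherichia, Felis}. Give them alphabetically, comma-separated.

The clade containing exactly {Abies, Brassica, Escherichia, Felis} attaches to the tree at the node subtending ((Abies,(Escherichia,Brassica,Felis)),((Triturus,Martes),(Ambystoma,Rana))).
The other lineage descending from that same node — the sister group — is ((Triturus,Martes),(Ambystoma,Rana)); its 4 tips in alphabetical order are the answer.

Ambystoma, Martes, Rana, Triturus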